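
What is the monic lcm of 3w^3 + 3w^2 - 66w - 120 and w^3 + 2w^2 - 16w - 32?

w^4 - 3w^3 - 26w^2 + 48w + 160

By polynomial division,
  3w^3 + 3w^2 - 66w - 120 = (3)(w^3 + 2w^2 - 16w - 32) + (-3w^2 - 18w - 24)
  w^3 + 2w^2 - 16w - 32 = (-(1/3)w + 4/3)(-3w^2 - 18w - 24) + (0)
Last nonzero remainder: -3w^2 - 18w - 24. Dividing through by -3 gives the monic gcd w^2 + 6w + 8.
Then lcm(f, g) = f·g / gcd(f, g); expanding and making the result monic gives the answer.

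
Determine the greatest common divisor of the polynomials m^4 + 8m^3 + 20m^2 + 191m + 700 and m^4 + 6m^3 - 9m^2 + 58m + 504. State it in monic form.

m^2 + 11m + 28

Repeated division with remainder:
  m^4 + 8m^3 + 20m^2 + 191m + 700 = (m^4 + 6m^3 - 9m^2 + 58m + 504) + (2m^3 + 29m^2 + 133m + 196)
  m^4 + 6m^3 - 9m^2 + 58m + 504 = ((1/2)m - 17/4)(2m^3 + 29m^2 + 133m + 196) + ((191/4)m^2 + (2101/4)m + 1337)
  2m^3 + 29m^2 + 133m + 196 = ((8/191)m + 28/191)((191/4)m^2 + (2101/4)m + 1337) + (0)
Last nonzero remainder: (191/4)m^2 + (2101/4)m + 1337. Dividing through by 191/4 gives the monic gcd m^2 + 11m + 28.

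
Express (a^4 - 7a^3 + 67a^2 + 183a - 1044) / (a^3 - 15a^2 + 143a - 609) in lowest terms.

(a^2 + a - 12)/(a - 7)

Euclidean algorithm in ℚ[a]:
  a^4 - 7a^3 + 67a^2 + 183a - 1044 = (a + 8)(a^3 - 15a^2 + 143a - 609) + (44a^2 - 352a + 3828)
  a^3 - 15a^2 + 143a - 609 = ((1/44)a - 7/44)(44a^2 - 352a + 3828) + (0)
Last nonzero remainder: 44a^2 - 352a + 3828. Dividing through by 44 gives the monic gcd a^2 - 8a + 87.
Cancel a^2 - 8a + 87 from numerator and denominator to get the reduced form.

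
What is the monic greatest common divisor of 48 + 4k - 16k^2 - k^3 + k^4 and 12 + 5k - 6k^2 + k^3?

-4 + k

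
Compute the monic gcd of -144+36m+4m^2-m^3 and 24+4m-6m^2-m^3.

Euclidean algorithm in ℚ[m]:
  -m^3+4m^2+36m-144 = (-m^3-6m^2+4m+24) + (10m^2+32m-168)
  -m^3-6m^2+4m+24 = (-(1/10)m-7/25)(10m^2+32m-168) + (-(96/25)m-576/25)
  10m^2+32m-168 = (-(125/48)m+175/24)(-(96/25)m-576/25) + (0)
Last nonzero remainder: -(96/25)m-576/25. Dividing through by -96/25 gives the monic gcd m+6.

6+m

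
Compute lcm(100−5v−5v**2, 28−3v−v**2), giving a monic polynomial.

−140−13v+8v**2+v**3

Euclidean algorithm in ℚ[v]:
  −5v**2−5v+100 = (5)(−v**2−3v+28) + (10v−40)
  −v**2−3v+28 = (−(1/10)v−7/10)(10v−40) + (0)
Last nonzero remainder: 10v−40. Dividing through by 10 gives the monic gcd v−4.
Then lcm(f, g) = f·g / gcd(f, g); expanding and making the result monic gives the answer.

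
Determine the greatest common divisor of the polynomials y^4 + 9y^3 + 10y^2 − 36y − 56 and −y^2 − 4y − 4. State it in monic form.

y^2 + 4y + 4

Repeated division with remainder:
  y^4 + 9y^3 + 10y^2 − 36y − 56 = (−y^2 − 5y + 14)(−y^2 − 4y − 4) + (0)
Last nonzero remainder: −y^2 − 4y − 4. Dividing through by −1 gives the monic gcd y^2 + 4y + 4.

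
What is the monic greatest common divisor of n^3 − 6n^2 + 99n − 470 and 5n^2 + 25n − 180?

1

Repeated division with remainder:
  n^3 − 6n^2 + 99n − 470 = ((1/5)n − 11/5)(5n^2 + 25n − 180) + (190n − 866)
  5n^2 + 25n − 180 = ((1/38)n + 454/1805)(190n − 866) + (68264/1805)
  190n − 866 = ((171475/34132)n − 781565/34132)(68264/1805) + (0)
The last nonzero remainder is the constant 68264/1805, so the polynomials are coprime and gcd = 1.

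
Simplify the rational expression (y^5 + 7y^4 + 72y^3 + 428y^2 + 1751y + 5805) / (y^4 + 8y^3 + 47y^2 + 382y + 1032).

Euclidean algorithm in ℚ[y]:
  y^5 + 7y^4 + 72y^3 + 428y^2 + 1751y + 5805 = (y - 1)(y^4 + 8y^3 + 47y^2 + 382y + 1032) + (33y^3 + 93y^2 + 1101y + 6837)
  y^4 + 8y^3 + 47y^2 + 382y + 1032 = ((1/33)y + 19/121)(33y^3 + 93y^2 + 1101y + 6837) + (-(117/121)y^2 + (234/121)y - 5031/121)
  33y^3 + 93y^2 + 1101y + 6837 = (-(1331/39)y - 6413/39)(-(117/121)y^2 + (234/121)y - 5031/121) + (0)
Last nonzero remainder: -(117/121)y^2 + (234/121)y - 5031/121. Dividing through by -117/121 gives the monic gcd y^2 - 2y + 43.
Cancel y^2 - 2y + 43 from numerator and denominator to get the reduced form.

(y^3 + 9y^2 + 47y + 135)/(y^2 + 10y + 24)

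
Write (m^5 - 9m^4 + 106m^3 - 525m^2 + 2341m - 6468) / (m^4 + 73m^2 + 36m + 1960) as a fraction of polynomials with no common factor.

(m^3 - 5m^2 + 37m - 132)/(m^2 + 4m + 40)

Apply the Euclidean algorithm:
  m^5 - 9m^4 + 106m^3 - 525m^2 + 2341m - 6468 = (m - 9)(m^4 + 73m^2 + 36m + 1960) + (33m^3 + 96m^2 + 705m + 11172)
  m^4 + 73m^2 + 36m + 1960 = ((1/33)m - 32/363)(33m^3 + 96m^2 + 705m + 11172) + ((7272/121)m^2 - (29088/121)m + 356328/121)
  33m^3 + 96m^2 + 705m + 11172 = ((1331/2424)m + 2299/606)((7272/121)m^2 - (29088/121)m + 356328/121) + (0)
Last nonzero remainder: (7272/121)m^2 - (29088/121)m + 356328/121. Dividing through by 7272/121 gives the monic gcd m^2 - 4m + 49.
Cancel m^2 - 4m + 49 from numerator and denominator to get the reduced form.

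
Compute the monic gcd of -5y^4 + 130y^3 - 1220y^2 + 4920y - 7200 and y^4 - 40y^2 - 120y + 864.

Repeated division with remainder:
  -5y^4 + 130y^3 - 1220y^2 + 4920y - 7200 = (-5)(y^4 - 40y^2 - 120y + 864) + (130y^3 - 1420y^2 + 4320y - 2880)
  y^4 - 40y^2 - 120y + 864 = ((1/130)y + 71/845)(130y^3 - 1420y^2 + 4320y - 2880) + ((7788/169)y^2 - (77880/169)y + 186912/169)
  130y^3 - 1420y^2 + 4320y - 2880 = ((10985/3894)y - 1690/649)((7788/169)y^2 - (77880/169)y + 186912/169) + (0)
Last nonzero remainder: (7788/169)y^2 - (77880/169)y + 186912/169. Dividing through by 7788/169 gives the monic gcd y^2 - 10y + 24.

y^2 - 10y + 24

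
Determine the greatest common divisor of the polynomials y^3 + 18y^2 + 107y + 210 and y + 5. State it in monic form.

Repeated division with remainder:
  y^3 + 18y^2 + 107y + 210 = (y^2 + 13y + 42)(y + 5) + (0)
The last nonzero remainder y + 5 is already monic.

y + 5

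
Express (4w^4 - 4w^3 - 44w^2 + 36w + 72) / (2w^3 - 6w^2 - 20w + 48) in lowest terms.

(2w^2 - 4w - 6)/(w - 4)

By polynomial division,
  4w^4 - 4w^3 - 44w^2 + 36w + 72 = (2w + 4)(2w^3 - 6w^2 - 20w + 48) + (20w^2 + 20w - 120)
  2w^3 - 6w^2 - 20w + 48 = ((1/10)w - 2/5)(20w^2 + 20w - 120) + (0)
Last nonzero remainder: 20w^2 + 20w - 120. Dividing through by 20 gives the monic gcd w^2 + w - 6.
Cancel w^2 + w - 6 from numerator and denominator to get the reduced form.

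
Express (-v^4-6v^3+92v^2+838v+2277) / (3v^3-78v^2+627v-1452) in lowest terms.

Repeated division with remainder:
  -v^4-6v^3+92v^2+838v+2277 = (-(1/3)v-32/3)(3v^3-78v^2+627v-1452) + (-531v^2+7042v-13211)
  3v^3-78v^2+627v-1452 = (-(1/177)v+6764/93987)(-531v^2+7042v-13211) + ((4282720/93987)v-47109920/93987)
  -531v^2+7042v-13211 = (-(49907097/4282720)v+112878387/4282720)((4282720/93987)v-47109920/93987) + (0)
Last nonzero remainder: (4282720/93987)v-47109920/93987. Dividing through by 4282720/93987 gives the monic gcd v-11.
Cancel v-11 from numerator and denominator to get the reduced form.

(-v^3-17v^2-95v-207)/(3v^2-45v+132)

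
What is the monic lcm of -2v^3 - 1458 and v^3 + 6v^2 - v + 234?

Apply the Euclidean algorithm:
  -2v^3 - 1458 = (-2)(v^3 + 6v^2 - v + 234) + (12v^2 - 2v - 990)
  v^3 + 6v^2 - v + 234 = ((1/12)v + 37/72)(12v^2 - 2v - 990) + ((2971/36)v + 2971/4)
  12v^2 - 2v - 990 = ((432/2971)v - 3960/2971)((2971/36)v + 2971/4) + (0)
Last nonzero remainder: (2971/36)v + 2971/4. Dividing through by 2971/36 gives the monic gcd v + 9.
Then lcm(f, g) = f·g / gcd(f, g); expanding and making the result monic gives the answer.

v^5 - 3v^4 + 26v^3 + 729v^2 - 2187v + 18954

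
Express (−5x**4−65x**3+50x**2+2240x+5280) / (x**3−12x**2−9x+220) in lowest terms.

By polynomial division,
  −5x**4−65x**3+50x**2+2240x+5280 = (−5x−125)(x**3−12x**2−9x+220) + (−1495x**2+2215x+32780)
  x**3−12x**2−9x+220 = (−(1/1495)x+629/89401)(−1495x**2+2215x+32780) + (−(237600/89401)x−950400/89401)
  −1495x**2+2215x+32780 = ((26730899/47520)x−13320749/4320)(−(237600/89401)x−950400/89401) + (0)
Last nonzero remainder: −(237600/89401)x−950400/89401. Dividing through by −237600/89401 gives the monic gcd x+4.
Cancel x+4 from numerator and denominator to get the reduced form.

(−5x**3−45x**2+230x+1320)/(x**2−16x+55)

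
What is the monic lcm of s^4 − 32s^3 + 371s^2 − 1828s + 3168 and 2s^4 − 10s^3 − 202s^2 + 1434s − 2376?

s^6 − 24s^5 + 82s^4 + 2196s^3 − 23699s^2 + 85668s − 104544

Apply the Euclidean algorithm:
  s^4 − 32s^3 + 371s^2 − 1828s + 3168 = (1/2)(2s^4 − 10s^3 − 202s^2 + 1434s − 2376) + (−27s^3 + 472s^2 − 2545s + 4356)
  2s^4 − 10s^3 − 202s^2 + 1434s − 2376 = (−(2/27)s − 674/729)(−27s^3 + 472s^2 − 2545s + 4356) + ((33440/729)s^2 − (434720/729)s + 133760/81)
  −27s^3 + 472s^2 − 2545s + 4356 = (−(19683/33440)s + 8019/3040)((33440/729)s^2 − (434720/729)s + 133760/81) + (0)
Last nonzero remainder: (33440/729)s^2 − (434720/729)s + 133760/81. Dividing through by 33440/729 gives the monic gcd s^2 − 13s + 36.
Then lcm(f, g) = f·g / gcd(f, g); expanding and making the result monic gives the answer.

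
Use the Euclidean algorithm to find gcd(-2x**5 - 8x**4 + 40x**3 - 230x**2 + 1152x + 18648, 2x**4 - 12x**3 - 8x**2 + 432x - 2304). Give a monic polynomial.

x**2 - 36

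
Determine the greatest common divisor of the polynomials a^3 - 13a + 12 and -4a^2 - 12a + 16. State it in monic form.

a^2 + 3a - 4

By polynomial division,
  a^3 - 13a + 12 = (-(1/4)a + 3/4)(-4a^2 - 12a + 16) + (0)
Last nonzero remainder: -4a^2 - 12a + 16. Dividing through by -4 gives the monic gcd a^2 + 3a - 4.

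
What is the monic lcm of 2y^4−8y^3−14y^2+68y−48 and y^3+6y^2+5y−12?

Repeated division with remainder:
  2y^4−8y^3−14y^2+68y−48 = (2y−20)(y^3+6y^2+5y−12) + (96y^2+192y−288)
  y^3+6y^2+5y−12 = ((1/96)y+1/24)(96y^2+192y−288) + (0)
Last nonzero remainder: 96y^2+192y−288. Dividing through by 96 gives the monic gcd y^2+2y−3.
Then lcm(f, g) = f·g / gcd(f, g); expanding and making the result monic gives the answer.

y^5−23y^3+6y^2+112y−96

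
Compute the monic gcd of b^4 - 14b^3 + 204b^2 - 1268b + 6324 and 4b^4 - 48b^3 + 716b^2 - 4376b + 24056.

b^2 - 10b + 62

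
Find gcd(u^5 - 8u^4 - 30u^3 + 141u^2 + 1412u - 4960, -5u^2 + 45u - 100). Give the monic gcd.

Repeated division with remainder:
  u^5 - 8u^4 - 30u^3 + 141u^2 + 1412u - 4960 = (-(1/5)u^3 - (1/5)u^2 + (41/5)u + 248/5)(-5u^2 + 45u - 100) + (0)
Last nonzero remainder: -5u^2 + 45u - 100. Dividing through by -5 gives the monic gcd u^2 - 9u + 20.

u^2 - 9u + 20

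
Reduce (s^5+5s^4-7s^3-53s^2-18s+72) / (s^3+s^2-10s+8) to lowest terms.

(s^3+2s^2-9s-18)/(s-2)

Repeated division with remainder:
  s^5+5s^4-7s^3-53s^2-18s+72 = (s^2+4s-1)(s^3+s^2-10s+8) + (-20s^2-60s+80)
  s^3+s^2-10s+8 = (-(1/20)s+1/10)(-20s^2-60s+80) + (0)
Last nonzero remainder: -20s^2-60s+80. Dividing through by -20 gives the monic gcd s^2+3s-4.
Cancel s^2+3s-4 from numerator and denominator to get the reduced form.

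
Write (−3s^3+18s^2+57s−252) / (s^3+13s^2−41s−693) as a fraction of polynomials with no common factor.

(−3s^2−3s+36)/(s^2+20s+99)

Apply the Euclidean algorithm:
  −3s^3+18s^2+57s−252 = (−3)(s^3+13s^2−41s−693) + (57s^2−66s−2331)
  s^3+13s^2−41s−693 = ((1/57)s+269/1083)(57s^2−66s−2331) + ((5880/361)s−41160/361)
  57s^2−66s−2331 = ((6859/1960)s+40071/1960)((5880/361)s−41160/361) + (0)
Last nonzero remainder: (5880/361)s−41160/361. Dividing through by 5880/361 gives the monic gcd s−7.
Cancel s−7 from numerator and denominator to get the reduced form.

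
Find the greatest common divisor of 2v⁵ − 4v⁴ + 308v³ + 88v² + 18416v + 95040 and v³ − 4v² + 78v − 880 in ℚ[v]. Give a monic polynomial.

v² + 4v + 110

By polynomial division,
  2v⁵ − 4v⁴ + 308v³ + 88v² + 18416v + 95040 = (2v² + 4v + 168)(v³ − 4v² + 78v − 880) + (2208v² + 8832v + 242880)
  v³ − 4v² + 78v − 880 = ((1/2208)v − 1/276)(2208v² + 8832v + 242880) + (0)
Last nonzero remainder: 2208v² + 8832v + 242880. Dividing through by 2208 gives the monic gcd v² + 4v + 110.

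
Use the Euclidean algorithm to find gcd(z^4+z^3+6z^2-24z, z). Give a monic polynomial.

z

Euclidean algorithm in ℚ[z]:
  z^4+z^3+6z^2-24z = (z^3+z^2+6z-24)(z) + (0)
The last nonzero remainder z is already monic.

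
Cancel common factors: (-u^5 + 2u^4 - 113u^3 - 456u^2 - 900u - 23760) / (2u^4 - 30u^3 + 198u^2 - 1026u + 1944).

Euclidean algorithm in ℚ[u]:
  -u^5 + 2u^4 - 113u^3 - 456u^2 - 900u - 23760 = (-(1/2)u - 13/2)(2u^4 - 30u^3 + 198u^2 - 1026u + 1944) + (-209u^3 + 318u^2 - 6597u - 11124)
  2u^4 - 30u^3 + 198u^2 - 1026u + 1944 = (-(2/209)u + 5634/43681)(-209u^3 + 318u^2 - 6597u - 11124) + ((4099680/43681)u^2 - (12299040/43681)u + 147588480/43681)
  -209u^3 + 318u^2 - 6597u - 11124 = (-(9129329/4099680)u - 4499143/1366560)((4099680/43681)u^2 - (12299040/43681)u + 147588480/43681) + (0)
Last nonzero remainder: (4099680/43681)u^2 - (12299040/43681)u + 147588480/43681. Dividing through by 4099680/43681 gives the monic gcd u^2 - 3u + 36.
Cancel u^2 - 3u + 36 from numerator and denominator to get the reduced form.

(-u^3 - u^2 - 80u - 660)/(2u^2 - 24u + 54)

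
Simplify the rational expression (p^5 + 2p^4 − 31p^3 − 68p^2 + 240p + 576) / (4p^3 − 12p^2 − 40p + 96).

By polynomial division,
  p^5 + 2p^4 − 31p^3 − 68p^2 + 240p + 576 = ((1/4)p^2 + (5/4)p − 3/2)(4p^3 − 12p^2 − 40p + 96) + (−60p^2 + 60p + 720)
  4p^3 − 12p^2 − 40p + 96 = (−(1/15)p + 2/15)(−60p^2 + 60p + 720) + (0)
Last nonzero remainder: −60p^2 + 60p + 720. Dividing through by −60 gives the monic gcd p^2 − p − 12.
Cancel p^2 − p − 12 from numerator and denominator to get the reduced form.

(p^3 + 3p^2 − 16p − 48)/(4p − 8)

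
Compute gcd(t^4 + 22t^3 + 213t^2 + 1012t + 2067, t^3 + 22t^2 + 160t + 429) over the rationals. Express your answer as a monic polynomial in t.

By polynomial division,
  t^4 + 22t^3 + 213t^2 + 1012t + 2067 = (t)(t^3 + 22t^2 + 160t + 429) + (53t^2 + 583t + 2067)
  t^3 + 22t^2 + 160t + 429 = ((1/53)t + 11/53)(53t^2 + 583t + 2067) + (0)
Last nonzero remainder: 53t^2 + 583t + 2067. Dividing through by 53 gives the monic gcd t^2 + 11t + 39.

t^2 + 11t + 39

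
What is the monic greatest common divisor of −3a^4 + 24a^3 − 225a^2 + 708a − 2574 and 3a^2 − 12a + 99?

a^2 − 4a + 33

By polynomial division,
  −3a^4 + 24a^3 − 225a^2 + 708a − 2574 = (−a^2 + 4a − 26)(3a^2 − 12a + 99) + (0)
Last nonzero remainder: 3a^2 − 12a + 99. Dividing through by 3 gives the monic gcd a^2 − 4a + 33.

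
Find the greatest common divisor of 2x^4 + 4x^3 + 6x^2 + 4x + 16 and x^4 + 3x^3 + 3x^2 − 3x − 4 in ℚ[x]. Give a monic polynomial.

By polynomial division,
  2x^4 + 4x^3 + 6x^2 + 4x + 16 = (2)(x^4 + 3x^3 + 3x^2 − 3x − 4) + (−2x^3 + 10x + 24)
  x^4 + 3x^3 + 3x^2 − 3x − 4 = (−(1/2)x − 3/2)(−2x^3 + 10x + 24) + (8x^2 + 24x + 32)
  −2x^3 + 10x + 24 = (−(1/4)x + 3/4)(8x^2 + 24x + 32) + (0)
Last nonzero remainder: 8x^2 + 24x + 32. Dividing through by 8 gives the monic gcd x^2 + 3x + 4.

x^2 + 3x + 4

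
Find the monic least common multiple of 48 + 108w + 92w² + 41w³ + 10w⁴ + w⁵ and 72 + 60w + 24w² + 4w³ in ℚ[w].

144 + 372w + 384w² + 215w³ + 71w⁴ + 13w⁵ + w⁶

By polynomial division,
  w⁵ + 10w⁴ + 41w³ + 92w² + 108w + 48 = ((1/4)w² + w + 1/2)(4w³ + 24w² + 60w + 72) + (2w² + 6w + 12)
  4w³ + 24w² + 60w + 72 = (2w + 6)(2w² + 6w + 12) + (0)
Last nonzero remainder: 2w² + 6w + 12. Dividing through by 2 gives the monic gcd w² + 3w + 6.
Then lcm(f, g) = f·g / gcd(f, g); expanding and making the result monic gives the answer.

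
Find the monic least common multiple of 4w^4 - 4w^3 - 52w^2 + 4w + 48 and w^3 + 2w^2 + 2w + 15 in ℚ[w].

Repeated division with remainder:
  4w^4 - 4w^3 - 52w^2 + 4w + 48 = (4w - 12)(w^3 + 2w^2 + 2w + 15) + (-36w^2 - 32w + 228)
  w^3 + 2w^2 + 2w + 15 = (-(1/36)w - 5/162)(-36w^2 - 32w + 228) + ((595/81)w + 595/27)
  -36w^2 - 32w + 228 = (-(2916/595)w + 6156/595)((595/81)w + 595/27) + (0)
Last nonzero remainder: (595/81)w + 595/27. Dividing through by 595/81 gives the monic gcd w + 3.
Then lcm(f, g) = f·g / gcd(f, g); expanding and making the result monic gives the answer.

w^6 - 2w^5 - 7w^4 + 9w^3 - 54w^2 - 7w + 60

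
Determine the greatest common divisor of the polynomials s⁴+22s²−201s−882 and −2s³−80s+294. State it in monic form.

s²+3s+49

Repeated division with remainder:
  s⁴+22s²−201s−882 = (−(1/2)s)(−2s³−80s+294) + (−18s²−54s−882)
  −2s³−80s+294 = ((1/9)s−1/3)(−18s²−54s−882) + (0)
Last nonzero remainder: −18s²−54s−882. Dividing through by −18 gives the monic gcd s²+3s+49.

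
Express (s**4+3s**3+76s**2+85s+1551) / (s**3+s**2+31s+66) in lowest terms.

(s**2+4s+47)/(s+2)

Repeated division with remainder:
  s**4+3s**3+76s**2+85s+1551 = (s+2)(s**3+s**2+31s+66) + (43s**2−43s+1419)
  s**3+s**2+31s+66 = ((1/43)s+2/43)(43s**2−43s+1419) + (0)
Last nonzero remainder: 43s**2−43s+1419. Dividing through by 43 gives the monic gcd s**2−s+33.
Cancel s**2−s+33 from numerator and denominator to get the reduced form.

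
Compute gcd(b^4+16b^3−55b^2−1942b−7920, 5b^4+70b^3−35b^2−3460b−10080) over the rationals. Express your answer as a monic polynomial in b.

b^2+17b+72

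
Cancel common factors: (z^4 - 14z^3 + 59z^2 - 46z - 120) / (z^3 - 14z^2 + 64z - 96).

(z^2 - 4z - 5)/(z - 4)

Euclidean algorithm in ℚ[z]:
  z^4 - 14z^3 + 59z^2 - 46z - 120 = (z)(z^3 - 14z^2 + 64z - 96) + (-5z^2 + 50z - 120)
  z^3 - 14z^2 + 64z - 96 = (-(1/5)z + 4/5)(-5z^2 + 50z - 120) + (0)
Last nonzero remainder: -5z^2 + 50z - 120. Dividing through by -5 gives the monic gcd z^2 - 10z + 24.
Cancel z^2 - 10z + 24 from numerator and denominator to get the reduced form.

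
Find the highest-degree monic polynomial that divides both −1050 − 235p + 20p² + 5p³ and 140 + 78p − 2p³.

−35 − 2p + p²

By polynomial division,
  5p³ + 20p² − 235p − 1050 = (−5/2)(−2p³ + 78p + 140) + (20p² − 40p − 700)
  −2p³ + 78p + 140 = (−(1/10)p − 1/5)(20p² − 40p − 700) + (0)
Last nonzero remainder: 20p² − 40p − 700. Dividing through by 20 gives the monic gcd p² − 2p − 35.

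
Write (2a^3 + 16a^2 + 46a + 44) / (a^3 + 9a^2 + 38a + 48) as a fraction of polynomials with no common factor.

(2a^2 + 12a + 22)/(a^2 + 7a + 24)

By polynomial division,
  2a^3 + 16a^2 + 46a + 44 = (2)(a^3 + 9a^2 + 38a + 48) + (−2a^2 − 30a − 52)
  a^3 + 9a^2 + 38a + 48 = (−(1/2)a + 3)(−2a^2 − 30a − 52) + (102a + 204)
  −2a^2 − 30a − 52 = (−(1/51)a − 13/51)(102a + 204) + (0)
Last nonzero remainder: 102a + 204. Dividing through by 102 gives the monic gcd a + 2.
Cancel a + 2 from numerator and denominator to get the reduced form.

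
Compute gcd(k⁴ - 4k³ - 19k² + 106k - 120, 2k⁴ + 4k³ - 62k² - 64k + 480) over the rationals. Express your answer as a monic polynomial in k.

k³ - 2k² - 23k + 60

By polynomial division,
  k⁴ - 4k³ - 19k² + 106k - 120 = (1/2)(2k⁴ + 4k³ - 62k² - 64k + 480) + (-6k³ + 12k² + 138k - 360)
  2k⁴ + 4k³ - 62k² - 64k + 480 = (-(1/3)k - 4/3)(-6k³ + 12k² + 138k - 360) + (0)
Last nonzero remainder: -6k³ + 12k² + 138k - 360. Dividing through by -6 gives the monic gcd k³ - 2k² - 23k + 60.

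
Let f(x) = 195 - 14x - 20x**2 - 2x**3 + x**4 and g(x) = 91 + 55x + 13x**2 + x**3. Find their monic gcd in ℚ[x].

13 + 6x + x**2

By polynomial division,
  x**4 - 2x**3 - 20x**2 - 14x + 195 = (x - 15)(x**3 + 13x**2 + 55x + 91) + (120x**2 + 720x + 1560)
  x**3 + 13x**2 + 55x + 91 = ((1/120)x + 7/120)(120x**2 + 720x + 1560) + (0)
Last nonzero remainder: 120x**2 + 720x + 1560. Dividing through by 120 gives the monic gcd x**2 + 6x + 13.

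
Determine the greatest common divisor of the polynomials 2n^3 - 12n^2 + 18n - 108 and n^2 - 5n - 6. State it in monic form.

n - 6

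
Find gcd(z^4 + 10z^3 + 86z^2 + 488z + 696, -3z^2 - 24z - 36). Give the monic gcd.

z^2 + 8z + 12

Apply the Euclidean algorithm:
  z^4 + 10z^3 + 86z^2 + 488z + 696 = (-(1/3)z^2 - (2/3)z - 58/3)(-3z^2 - 24z - 36) + (0)
Last nonzero remainder: -3z^2 - 24z - 36. Dividing through by -3 gives the monic gcd z^2 + 8z + 12.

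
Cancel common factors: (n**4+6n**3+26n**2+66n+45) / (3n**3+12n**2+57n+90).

Euclidean algorithm in ℚ[n]:
  n**4+6n**3+26n**2+66n+45 = ((1/3)n+2/3)(3n**3+12n**2+57n+90) + (−n**2−2n−15)
  3n**3+12n**2+57n+90 = (−3n−6)(−n**2−2n−15) + (0)
Last nonzero remainder: −n**2−2n−15. Dividing through by −1 gives the monic gcd n**2+2n+15.
Cancel n**2+2n+15 from numerator and denominator to get the reduced form.

(n**2+4n+3)/(3n+6)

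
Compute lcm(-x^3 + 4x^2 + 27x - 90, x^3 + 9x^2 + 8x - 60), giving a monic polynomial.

Apply the Euclidean algorithm:
  -x^3 + 4x^2 + 27x - 90 = (-1)(x^3 + 9x^2 + 8x - 60) + (13x^2 + 35x - 150)
  x^3 + 9x^2 + 8x - 60 = ((1/13)x + 82/169)(13x^2 + 35x - 150) + ((432/169)x + 2160/169)
  13x^2 + 35x - 150 = ((2197/432)x - 845/72)((432/169)x + 2160/169) + (0)
Last nonzero remainder: (432/169)x + 2160/169. Dividing through by 432/169 gives the monic gcd x + 5.
Then lcm(f, g) = f·g / gcd(f, g); expanding and making the result monic gives the answer.

x^5 - 55x^3 + 30x^2 + 684x - 1080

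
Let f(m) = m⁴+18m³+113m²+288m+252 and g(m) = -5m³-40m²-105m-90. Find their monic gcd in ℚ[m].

m²+5m+6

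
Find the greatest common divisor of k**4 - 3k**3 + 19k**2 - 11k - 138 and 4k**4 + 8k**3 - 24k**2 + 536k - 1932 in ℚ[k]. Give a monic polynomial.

Repeated division with remainder:
  k**4 - 3k**3 + 19k**2 - 11k - 138 = (1/4)(4k**4 + 8k**3 - 24k**2 + 536k - 1932) + (-5k**3 + 25k**2 - 145k + 345)
  4k**4 + 8k**3 - 24k**2 + 536k - 1932 = (-(4/5)k - 28/5)(-5k**3 + 25k**2 - 145k + 345) + (0)
Last nonzero remainder: -5k**3 + 25k**2 - 145k + 345. Dividing through by -5 gives the monic gcd k**3 - 5k**2 + 29k - 69.

k**3 - 5k**2 + 29k - 69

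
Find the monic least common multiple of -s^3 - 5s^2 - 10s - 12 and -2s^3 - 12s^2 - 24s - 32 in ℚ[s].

s^4 + 9s^3 + 30s^2 + 52s + 48

Repeated division with remainder:
  -s^3 - 5s^2 - 10s - 12 = (1/2)(-2s^3 - 12s^2 - 24s - 32) + (s^2 + 2s + 4)
  -2s^3 - 12s^2 - 24s - 32 = (-2s - 8)(s^2 + 2s + 4) + (0)
The last nonzero remainder s^2 + 2s + 4 is already monic.
Then lcm(f, g) = f·g / gcd(f, g); expanding and making the result monic gives the answer.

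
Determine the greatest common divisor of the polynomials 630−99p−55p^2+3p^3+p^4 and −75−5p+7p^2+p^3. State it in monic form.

−15+2p+p^2

Apply the Euclidean algorithm:
  p^4+3p^3−55p^2−99p+630 = (p−4)(p^3+7p^2−5p−75) + (−22p^2−44p+330)
  p^3+7p^2−5p−75 = (−(1/22)p−5/22)(−22p^2−44p+330) + (0)
Last nonzero remainder: −22p^2−44p+330. Dividing through by −22 gives the monic gcd p^2+2p−15.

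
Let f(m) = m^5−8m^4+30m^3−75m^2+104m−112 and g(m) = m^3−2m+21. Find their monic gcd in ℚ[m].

By polynomial division,
  m^5−8m^4+30m^3−75m^2+104m−112 = (m^2−8m+32)(m^3−2m+21) + (−112m^2+336m−784)
  m^3−2m+21 = (−(1/112)m−3/112)(−112m^2+336m−784) + (0)
Last nonzero remainder: −112m^2+336m−784. Dividing through by −112 gives the monic gcd m^2−3m+7.

m^2−3m+7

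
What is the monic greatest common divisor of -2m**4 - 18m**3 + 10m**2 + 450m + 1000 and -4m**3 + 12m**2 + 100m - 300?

m**2 - 25

Apply the Euclidean algorithm:
  -2m**4 - 18m**3 + 10m**2 + 450m + 1000 = ((1/2)m + 6)(-4m**3 + 12m**2 + 100m - 300) + (-112m**2 + 2800)
  -4m**3 + 12m**2 + 100m - 300 = ((1/28)m - 3/28)(-112m**2 + 2800) + (0)
Last nonzero remainder: -112m**2 + 2800. Dividing through by -112 gives the monic gcd m**2 - 25.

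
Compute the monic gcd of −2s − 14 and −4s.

1

Euclidean algorithm in ℚ[s]:
  −2s − 14 = (1/2)(−4s) + (−14)
  −4s = ((2/7)s)(−14) + (0)
The last nonzero remainder is the constant −14, so the polynomials are coprime and gcd = 1.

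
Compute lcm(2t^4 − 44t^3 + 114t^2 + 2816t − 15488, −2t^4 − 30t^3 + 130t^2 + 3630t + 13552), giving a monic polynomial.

Apply the Euclidean algorithm:
  2t^4 − 44t^3 + 114t^2 + 2816t − 15488 = (−1)(−2t^4 − 30t^3 + 130t^2 + 3630t + 13552) + (−74t^3 + 244t^2 + 6446t − 1936)
  −2t^4 − 30t^3 + 130t^2 + 3630t + 13552 = ((1/37)t + 677/1369)(−74t^3 + 244t^2 + 6446t − 1936) + (−(225720/1369)t^2 + (677160/1369)t + 19863360/1369)
  −74t^3 + 244t^2 + 6446t − 1936 = ((50653/112860)t − 1369/10260)(−(225720/1369)t^2 + (677160/1369)t + 19863360/1369) + (0)
Last nonzero remainder: −(225720/1369)t^2 + (677160/1369)t + 19863360/1369. Dividing through by −225720/1369 gives the monic gcd t^2 − 3t − 88.
Then lcm(f, g) = f·g / gcd(f, g); expanding and making the result monic gives the answer.

t^6 − 4t^5 − 262t^4 + 740t^3 + 21989t^2 − 30976t − 596288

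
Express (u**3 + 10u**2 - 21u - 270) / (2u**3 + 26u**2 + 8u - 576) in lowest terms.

(u**2 + u - 30)/(2u**2 + 8u - 64)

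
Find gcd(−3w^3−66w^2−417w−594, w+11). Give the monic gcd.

w+11

Apply the Euclidean algorithm:
  −3w^3−66w^2−417w−594 = (−3w^2−33w−54)(w+11) + (0)
The last nonzero remainder w+11 is already monic.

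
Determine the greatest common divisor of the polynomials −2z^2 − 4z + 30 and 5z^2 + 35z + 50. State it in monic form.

Apply the Euclidean algorithm:
  −2z^2 − 4z + 30 = (−2/5)(5z^2 + 35z + 50) + (10z + 50)
  5z^2 + 35z + 50 = ((1/2)z + 1)(10z + 50) + (0)
Last nonzero remainder: 10z + 50. Dividing through by 10 gives the monic gcd z + 5.

z + 5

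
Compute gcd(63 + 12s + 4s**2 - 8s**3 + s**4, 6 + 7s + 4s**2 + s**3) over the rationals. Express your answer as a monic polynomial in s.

Apply the Euclidean algorithm:
  s**4 - 8s**3 + 4s**2 + 12s + 63 = (s - 12)(s**3 + 4s**2 + 7s + 6) + (45s**2 + 90s + 135)
  s**3 + 4s**2 + 7s + 6 = ((1/45)s + 2/45)(45s**2 + 90s + 135) + (0)
Last nonzero remainder: 45s**2 + 90s + 135. Dividing through by 45 gives the monic gcd s**2 + 2s + 3.

3 + 2s + s**2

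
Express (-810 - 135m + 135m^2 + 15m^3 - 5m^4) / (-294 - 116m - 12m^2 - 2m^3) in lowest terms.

(270 - 45m - 30m^2 + 5m^3)/(98 + 6m + 2m^2)

Apply the Euclidean algorithm:
  -5m^4 + 15m^3 + 135m^2 - 135m - 810 = ((5/2)m - 45/2)(-2m^3 - 12m^2 - 116m - 294) + (155m^2 - 2010m - 7425)
  -2m^3 - 12m^2 - 116m - 294 = (-(2/155)m - 1176/4805)(155m^2 - 2010m - 7425) + (-(676298/961)m - 2028894/961)
  155m^2 - 2010m - 7425 = (-(148955/676298)m + 2378475/676298)(-(676298/961)m - 2028894/961) + (0)
Last nonzero remainder: -(676298/961)m - 2028894/961. Dividing through by -676298/961 gives the monic gcd m + 3.
Cancel m + 3 from numerator and denominator to get the reduced form.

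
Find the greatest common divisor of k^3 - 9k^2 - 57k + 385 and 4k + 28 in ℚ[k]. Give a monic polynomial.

k + 7

By polynomial division,
  k^3 - 9k^2 - 57k + 385 = ((1/4)k^2 - 4k + 55/4)(4k + 28) + (0)
Last nonzero remainder: 4k + 28. Dividing through by 4 gives the monic gcd k + 7.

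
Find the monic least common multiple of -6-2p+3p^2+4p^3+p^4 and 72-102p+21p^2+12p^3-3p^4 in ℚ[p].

Apply the Euclidean algorithm:
  p^4+4p^3+3p^2-2p-6 = (-1/3)(-3p^4+12p^3+21p^2-102p+72) + (8p^3+10p^2-36p+18)
  -3p^4+12p^3+21p^2-102p+72 = (-(3/8)p+63/32)(8p^3+10p^2-36p+18) + (-(195/16)p^2-(195/8)p+585/16)
  8p^3+10p^2-36p+18 = (-(128/195)p+32/65)(-(195/16)p^2-(195/8)p+585/16) + (0)
Last nonzero remainder: -(195/16)p^2-(195/8)p+585/16. Dividing through by -195/16 gives the monic gcd p^2+2p-3.
Then lcm(f, g) = f·g / gcd(f, g); expanding and making the result monic gives the answer.

-48+20p+30p^2+12p^3-13p^4-2p^5+p^6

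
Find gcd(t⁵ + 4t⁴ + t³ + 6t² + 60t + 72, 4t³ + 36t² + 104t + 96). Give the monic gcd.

t² + 5t + 6

By polynomial division,
  t⁵ + 4t⁴ + t³ + 6t² + 60t + 72 = ((1/4)t² - (5/4)t + 5)(4t³ + 36t² + 104t + 96) + (-68t² - 340t - 408)
  4t³ + 36t² + 104t + 96 = (-(1/17)t - 4/17)(-68t² - 340t - 408) + (0)
Last nonzero remainder: -68t² - 340t - 408. Dividing through by -68 gives the monic gcd t² + 5t + 6.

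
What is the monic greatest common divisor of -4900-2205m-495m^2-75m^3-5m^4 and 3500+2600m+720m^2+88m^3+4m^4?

35+12m+m^2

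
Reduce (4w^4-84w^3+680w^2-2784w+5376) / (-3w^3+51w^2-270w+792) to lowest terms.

(-4w^2+60w-224)/(3w-33)

By polynomial division,
  4w^4-84w^3+680w^2-2784w+5376 = (-(4/3)w+16/3)(-3w^3+51w^2-270w+792) + (48w^2-288w+1152)
  -3w^3+51w^2-270w+792 = (-(1/16)w+11/16)(48w^2-288w+1152) + (0)
Last nonzero remainder: 48w^2-288w+1152. Dividing through by 48 gives the monic gcd w^2-6w+24.
Cancel w^2-6w+24 from numerator and denominator to get the reduced form.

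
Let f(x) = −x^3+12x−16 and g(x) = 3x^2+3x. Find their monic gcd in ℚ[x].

1

Apply the Euclidean algorithm:
  −x^3+12x−16 = (−(1/3)x+1/3)(3x^2+3x) + (11x−16)
  3x^2+3x = ((3/11)x+81/121)(11x−16) + (1296/121)
  11x−16 = ((1331/1296)x−121/81)(1296/121) + (0)
The last nonzero remainder is the constant 1296/121, so the polynomials are coprime and gcd = 1.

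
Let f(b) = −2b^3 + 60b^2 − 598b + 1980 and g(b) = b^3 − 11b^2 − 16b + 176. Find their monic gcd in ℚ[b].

Apply the Euclidean algorithm:
  −2b^3 + 60b^2 − 598b + 1980 = (−2)(b^3 − 11b^2 − 16b + 176) + (38b^2 − 630b + 2332)
  b^3 − 11b^2 − 16b + 176 = ((1/38)b + 53/361)(38b^2 − 630b + 2332) + ((5460/361)b − 60060/361)
  38b^2 − 630b + 2332 = ((6859/2730)b − 19133/1365)((5460/361)b − 60060/361) + (0)
Last nonzero remainder: (5460/361)b − 60060/361. Dividing through by 5460/361 gives the monic gcd b − 11.

b − 11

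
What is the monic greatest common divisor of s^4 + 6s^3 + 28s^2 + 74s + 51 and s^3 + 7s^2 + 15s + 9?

s^2 + 4s + 3

Euclidean algorithm in ℚ[s]:
  s^4 + 6s^3 + 28s^2 + 74s + 51 = (s - 1)(s^3 + 7s^2 + 15s + 9) + (20s^2 + 80s + 60)
  s^3 + 7s^2 + 15s + 9 = ((1/20)s + 3/20)(20s^2 + 80s + 60) + (0)
Last nonzero remainder: 20s^2 + 80s + 60. Dividing through by 20 gives the monic gcd s^2 + 4s + 3.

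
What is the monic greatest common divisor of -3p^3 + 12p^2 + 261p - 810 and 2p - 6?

p - 3

Repeated division with remainder:
  -3p^3 + 12p^2 + 261p - 810 = (-(3/2)p^2 + (3/2)p + 135)(2p - 6) + (0)
Last nonzero remainder: 2p - 6. Dividing through by 2 gives the monic gcd p - 3.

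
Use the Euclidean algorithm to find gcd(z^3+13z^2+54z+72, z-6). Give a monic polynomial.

1

Euclidean algorithm in ℚ[z]:
  z^3+13z^2+54z+72 = (z^2+19z+168)(z-6) + (1080)
  z-6 = ((1/1080)z-1/180)(1080) + (0)
The last nonzero remainder is the constant 1080, so the polynomials are coprime and gcd = 1.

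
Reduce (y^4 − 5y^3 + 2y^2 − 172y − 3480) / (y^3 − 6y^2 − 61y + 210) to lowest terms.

Apply the Euclidean algorithm:
  y^4 − 5y^3 + 2y^2 − 172y − 3480 = (y + 1)(y^3 − 6y^2 − 61y + 210) + (69y^2 − 321y − 3690)
  y^3 − 6y^2 − 61y + 210 = ((1/69)y − 31/1587)(69y^2 − 321y − 3690) + (−(7296/529)y + 72960/529)
  69y^2 − 321y − 3690 = (−(12167/2432)y − 65067/2432)(−(7296/529)y + 72960/529) + (0)
Last nonzero remainder: −(7296/529)y + 72960/529. Dividing through by −7296/529 gives the monic gcd y − 10.
Cancel y − 10 from numerator and denominator to get the reduced form.

(y^3 + 5y^2 + 52y + 348)/(y^2 + 4y − 21)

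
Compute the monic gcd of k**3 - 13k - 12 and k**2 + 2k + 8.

Apply the Euclidean algorithm:
  k**3 - 13k - 12 = (k - 2)(k**2 + 2k + 8) + (-17k + 4)
  k**2 + 2k + 8 = (-(1/17)k - 38/289)(-17k + 4) + (2464/289)
  -17k + 4 = (-(4913/2464)k + 289/616)(2464/289) + (0)
The last nonzero remainder is the constant 2464/289, so the polynomials are coprime and gcd = 1.

1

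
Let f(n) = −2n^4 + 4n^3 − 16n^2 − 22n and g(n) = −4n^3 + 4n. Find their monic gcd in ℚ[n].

n^2 + n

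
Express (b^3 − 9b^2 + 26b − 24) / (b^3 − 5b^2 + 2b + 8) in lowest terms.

Apply the Euclidean algorithm:
  b^3 − 9b^2 + 26b − 24 = (b^3 − 5b^2 + 2b + 8) + (−4b^2 + 24b − 32)
  b^3 − 5b^2 + 2b + 8 = (−(1/4)b − 1/4)(−4b^2 + 24b − 32) + (0)
Last nonzero remainder: −4b^2 + 24b − 32. Dividing through by −4 gives the monic gcd b^2 − 6b + 8.
Cancel b^2 − 6b + 8 from numerator and denominator to get the reduced form.

(b − 3)/(b + 1)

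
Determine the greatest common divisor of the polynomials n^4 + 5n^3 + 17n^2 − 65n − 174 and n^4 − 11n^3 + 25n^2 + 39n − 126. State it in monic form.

n^2 − n − 6

Euclidean algorithm in ℚ[n]:
  n^4 + 5n^3 + 17n^2 − 65n − 174 = (n^4 − 11n^3 + 25n^2 + 39n − 126) + (16n^3 − 8n^2 − 104n − 48)
  n^4 − 11n^3 + 25n^2 + 39n − 126 = ((1/16)n − 21/32)(16n^3 − 8n^2 − 104n − 48) + ((105/4)n^2 − (105/4)n − 315/2)
  16n^3 − 8n^2 − 104n − 48 = ((64/105)n + 32/105)((105/4)n^2 − (105/4)n − 315/2) + (0)
Last nonzero remainder: (105/4)n^2 − (105/4)n − 315/2. Dividing through by 105/4 gives the monic gcd n^2 − n − 6.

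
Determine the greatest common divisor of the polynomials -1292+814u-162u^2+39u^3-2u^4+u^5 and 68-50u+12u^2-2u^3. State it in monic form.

Apply the Euclidean algorithm:
  u^5-2u^4+39u^3-162u^2+814u-1292 = (-(1/2)u^2-2u-19)(-2u^3+12u^2-50u+68) + (0)
Last nonzero remainder: -2u^3+12u^2-50u+68. Dividing through by -2 gives the monic gcd u^3-6u^2+25u-34.

-34+25u-6u^2+u^3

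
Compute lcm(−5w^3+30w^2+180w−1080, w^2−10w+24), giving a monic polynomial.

By polynomial division,
  −5w^3+30w^2+180w−1080 = (−5w−20)(w^2−10w+24) + (100w−600)
  w^2−10w+24 = ((1/100)w−1/25)(100w−600) + (0)
Last nonzero remainder: 100w−600. Dividing through by 100 gives the monic gcd w−6.
Then lcm(f, g) = f·g / gcd(f, g); expanding and making the result monic gives the answer.

w^4−10w^3−12w^2+360w−864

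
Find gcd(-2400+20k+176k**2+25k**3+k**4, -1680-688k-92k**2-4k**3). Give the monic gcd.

Repeated division with remainder:
  k**4+25k**3+176k**2+20k-2400 = (-(1/4)k-1/2)(-4k**3-92k**2-688k-1680) + (-42k**2-744k-3240)
  -4k**3-92k**2-688k-1680 = ((2/21)k+74/147)(-42k**2-744k-3240) + (-(240/49)k-2400/49)
  -42k**2-744k-3240 = ((343/40)k+1323/20)(-(240/49)k-2400/49) + (0)
Last nonzero remainder: -(240/49)k-2400/49. Dividing through by -240/49 gives the monic gcd k+10.

10+k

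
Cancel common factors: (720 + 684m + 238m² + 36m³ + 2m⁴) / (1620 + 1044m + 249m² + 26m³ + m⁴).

(24 + 14m + 2m²)/(54 + 15m + m²)

Euclidean algorithm in ℚ[m]:
  2m⁴ + 36m³ + 238m² + 684m + 720 = (2)(m⁴ + 26m³ + 249m² + 1044m + 1620) + (-16m³ - 260m² - 1404m - 2520)
  m⁴ + 26m³ + 249m² + 1044m + 1620 = (-(1/16)m - 39/64)(-16m³ - 260m² - 1404m - 2520) + ((45/16)m² + (495/16)m + 675/8)
  -16m³ - 260m² - 1404m - 2520 = (-(256/45)m - 448/15)((45/16)m² + (495/16)m + 675/8) + (0)
Last nonzero remainder: (45/16)m² + (495/16)m + 675/8. Dividing through by 45/16 gives the monic gcd m² + 11m + 30.
Cancel m² + 11m + 30 from numerator and denominator to get the reduced form.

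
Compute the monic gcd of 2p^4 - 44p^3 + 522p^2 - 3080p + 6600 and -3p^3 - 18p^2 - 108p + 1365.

Apply the Euclidean algorithm:
  2p^4 - 44p^3 + 522p^2 - 3080p + 6600 = (-(2/3)p + 56/3)(-3p^3 - 18p^2 - 108p + 1365) + (786p^2 - 154p - 18880)
  -3p^3 - 18p^2 - 108p + 1365 = (-(1/262)p - 2435/102966)(786p^2 - 154p - 18880) + (-(9457579/51483)p + 47287895/51483)
  786p^2 - 154p - 18880 = (-(40465638/9457579)p - 194399808/9457579)(-(9457579/51483)p + 47287895/51483) + (0)
Last nonzero remainder: -(9457579/51483)p + 47287895/51483. Dividing through by -9457579/51483 gives the monic gcd p - 5.

p - 5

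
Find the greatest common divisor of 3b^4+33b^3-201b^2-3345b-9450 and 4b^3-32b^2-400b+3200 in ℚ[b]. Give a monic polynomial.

By polynomial division,
  3b^4+33b^3-201b^2-3345b-9450 = ((3/4)b+57/4)(4b^3-32b^2-400b+3200) + (555b^2-45b-55050)
  4b^3-32b^2-400b+3200 = ((4/555)b-1172/20535)(555b^2-45b-55050) + (-(7956/1369)b+79560/1369)
  555b^2-45b-55050 = (-(253265/2652)b-2512115/2652)(-(7956/1369)b+79560/1369) + (0)
Last nonzero remainder: -(7956/1369)b+79560/1369. Dividing through by -7956/1369 gives the monic gcd b-10.

b-10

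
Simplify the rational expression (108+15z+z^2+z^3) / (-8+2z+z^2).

(27-3z+z^2)/(-2+z)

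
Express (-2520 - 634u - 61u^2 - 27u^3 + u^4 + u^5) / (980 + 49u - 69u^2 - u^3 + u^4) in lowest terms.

Apply the Euclidean algorithm:
  u^5 + u^4 - 27u^3 - 61u^2 - 634u - 2520 = (u + 2)(u^4 - u^3 - 69u^2 + 49u + 980) + (44u^3 + 28u^2 - 1712u - 4480)
  u^4 - u^3 - 69u^2 + 49u + 980 = ((1/44)u - 9/242)(44u^3 + 28u^2 - 1712u - 4480) + (-(3515/121)u^2 + (10545/121)u + 98420/121)
  44u^3 + 28u^2 - 1712u - 4480 = (-(5324/3515)u - 3872/703)(-(3515/121)u^2 + (10545/121)u + 98420/121) + (0)
Last nonzero remainder: -(3515/121)u^2 + (10545/121)u + 98420/121. Dividing through by -3515/121 gives the monic gcd u^2 - 3u - 28.
Cancel u^2 - 3u - 28 from numerator and denominator to get the reduced form.

(90 + 13u + 4u^2 + u^3)/(-35 + 2u + u^2)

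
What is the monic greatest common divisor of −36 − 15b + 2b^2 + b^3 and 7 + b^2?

Euclidean algorithm in ℚ[b]:
  b^3 + 2b^2 − 15b − 36 = (b + 2)(b^2 + 7) + (−22b − 50)
  b^2 + 7 = (−(1/22)b + 25/242)(−22b − 50) + (1472/121)
  −22b − 50 = (−(1331/736)b − 3025/736)(1472/121) + (0)
The last nonzero remainder is the constant 1472/121, so the polynomials are coprime and gcd = 1.

1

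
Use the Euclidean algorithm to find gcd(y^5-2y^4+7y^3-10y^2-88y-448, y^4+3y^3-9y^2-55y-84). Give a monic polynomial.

y^3-9y-28

By polynomial division,
  y^5-2y^4+7y^3-10y^2-88y-448 = (y-5)(y^4+3y^3-9y^2-55y-84) + (31y^3-279y-868)
  y^4+3y^3-9y^2-55y-84 = ((1/31)y+3/31)(31y^3-279y-868) + (0)
Last nonzero remainder: 31y^3-279y-868. Dividing through by 31 gives the monic gcd y^3-9y-28.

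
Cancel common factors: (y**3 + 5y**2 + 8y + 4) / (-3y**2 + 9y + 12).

(-y**2 - 4y - 4)/(3y - 12)

By polynomial division,
  y**3 + 5y**2 + 8y + 4 = (-(1/3)y - 8/3)(-3y**2 + 9y + 12) + (36y + 36)
  -3y**2 + 9y + 12 = (-(1/12)y + 1/3)(36y + 36) + (0)
Last nonzero remainder: 36y + 36. Dividing through by 36 gives the monic gcd y + 1.
Cancel y + 1 from numerator and denominator to get the reduced form.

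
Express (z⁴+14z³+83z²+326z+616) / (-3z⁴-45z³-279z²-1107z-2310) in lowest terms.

(-z-4)/(3z+15)

Apply the Euclidean algorithm:
  z⁴+14z³+83z²+326z+616 = (-1/3)(-3z⁴-45z³-279z²-1107z-2310) + (-z³-10z²-43z-154)
  -3z⁴-45z³-279z²-1107z-2310 = (3z+15)(-z³-10z²-43z-154) + (0)
Last nonzero remainder: -z³-10z²-43z-154. Dividing through by -1 gives the monic gcd z³+10z²+43z+154.
Cancel z³+10z²+43z+154 from numerator and denominator to get the reduced form.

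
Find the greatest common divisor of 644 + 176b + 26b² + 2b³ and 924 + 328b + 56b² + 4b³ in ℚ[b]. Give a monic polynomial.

7 + b

Repeated division with remainder:
  2b³ + 26b² + 176b + 644 = (1/2)(4b³ + 56b² + 328b + 924) + (-2b² + 12b + 182)
  4b³ + 56b² + 328b + 924 = (-2b - 40)(-2b² + 12b + 182) + (1172b + 8204)
  -2b² + 12b + 182 = (-(1/586)b + 13/586)(1172b + 8204) + (0)
Last nonzero remainder: 1172b + 8204. Dividing through by 1172 gives the monic gcd b + 7.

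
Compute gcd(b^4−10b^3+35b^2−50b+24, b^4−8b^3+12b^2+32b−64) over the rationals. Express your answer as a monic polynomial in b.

Euclidean algorithm in ℚ[b]:
  b^4−10b^3+35b^2−50b+24 = (b^4−8b^3+12b^2+32b−64) + (−2b^3+23b^2−82b+88)
  b^4−8b^3+12b^2+32b−64 = (−(1/2)b−7/4)(−2b^3+23b^2−82b+88) + ((45/4)b^2−(135/2)b+90)
  −2b^3+23b^2−82b+88 = (−(8/45)b+44/45)((45/4)b^2−(135/2)b+90) + (0)
Last nonzero remainder: (45/4)b^2−(135/2)b+90. Dividing through by 45/4 gives the monic gcd b^2−6b+8.

b^2−6b+8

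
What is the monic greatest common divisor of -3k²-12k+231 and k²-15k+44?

Apply the Euclidean algorithm:
  -3k²-12k+231 = (-3)(k²-15k+44) + (-57k+363)
  k²-15k+44 = (-(1/57)k+164/1083)(-57k+363) + (-3960/361)
  -57k+363 = ((6859/1320)k-3971/120)(-3960/361) + (0)
The last nonzero remainder is the constant -3960/361, so the polynomials are coprime and gcd = 1.

1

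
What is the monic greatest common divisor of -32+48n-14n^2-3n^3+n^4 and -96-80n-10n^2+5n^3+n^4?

By polynomial division,
  n^4-3n^3-14n^2+48n-32 = (n^4+5n^3-10n^2-80n-96) + (-8n^3-4n^2+128n+64)
  n^4+5n^3-10n^2-80n-96 = (-(1/8)n-9/16)(-8n^3-4n^2+128n+64) + ((15/4)n^2-60)
  -8n^3-4n^2+128n+64 = (-(32/15)n-16/15)((15/4)n^2-60) + (0)
Last nonzero remainder: (15/4)n^2-60. Dividing through by 15/4 gives the monic gcd n^2-16.

-16+n^2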